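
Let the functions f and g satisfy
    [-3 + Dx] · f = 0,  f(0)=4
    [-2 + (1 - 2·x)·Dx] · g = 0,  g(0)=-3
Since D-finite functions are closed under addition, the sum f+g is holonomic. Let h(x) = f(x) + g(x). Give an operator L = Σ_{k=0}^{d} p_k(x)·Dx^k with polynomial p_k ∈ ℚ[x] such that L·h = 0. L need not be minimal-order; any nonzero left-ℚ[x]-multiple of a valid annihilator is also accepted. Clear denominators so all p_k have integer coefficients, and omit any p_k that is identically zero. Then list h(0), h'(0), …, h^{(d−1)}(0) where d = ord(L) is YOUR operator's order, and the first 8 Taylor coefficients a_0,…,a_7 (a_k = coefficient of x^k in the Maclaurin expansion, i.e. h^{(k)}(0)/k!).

f: a_k = 4, 12, 18, 18, 27/2, 81/10, 81/20, 243/140, …
g: a_k = -3, -6, -12, -24, -48, -96, -192, -384, …
L₀ := lclm(L_f,L_g); ord L₀ ≤ 1+1.
L = (6 + 36·x) + (1 - 36·x + 36·x^2)·Dx + (-1 + 8·x - 12·x^2)·Dx^2  (order 2).
h: a_k = 1, 6, 6, -6, -69/2, -879/10, -3759/20, -53517/140, …
ICs: h(0) = 1, h′(0) = 6.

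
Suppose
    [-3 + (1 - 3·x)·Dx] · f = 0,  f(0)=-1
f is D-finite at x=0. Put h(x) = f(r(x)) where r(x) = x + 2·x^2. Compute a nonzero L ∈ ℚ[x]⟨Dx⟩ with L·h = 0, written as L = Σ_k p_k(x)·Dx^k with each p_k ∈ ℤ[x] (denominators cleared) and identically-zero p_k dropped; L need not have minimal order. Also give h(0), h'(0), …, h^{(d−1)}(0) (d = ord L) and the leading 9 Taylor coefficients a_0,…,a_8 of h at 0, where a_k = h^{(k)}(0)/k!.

f: a_k = -1, -3, -9, -27, -81, -243, -729, -2187, -6561, …
L₀ from L_f via x↦r, Dx↦r'^{-1}Dx.
L = (3 + 12·x) + (-1 + 3·x + 6·x^2)·Dx  (order 1).
h: a_k = -1, -3, -15, -63, -279, -1215, -5319, -23247, -101655, …
ICs: h(0) = -1.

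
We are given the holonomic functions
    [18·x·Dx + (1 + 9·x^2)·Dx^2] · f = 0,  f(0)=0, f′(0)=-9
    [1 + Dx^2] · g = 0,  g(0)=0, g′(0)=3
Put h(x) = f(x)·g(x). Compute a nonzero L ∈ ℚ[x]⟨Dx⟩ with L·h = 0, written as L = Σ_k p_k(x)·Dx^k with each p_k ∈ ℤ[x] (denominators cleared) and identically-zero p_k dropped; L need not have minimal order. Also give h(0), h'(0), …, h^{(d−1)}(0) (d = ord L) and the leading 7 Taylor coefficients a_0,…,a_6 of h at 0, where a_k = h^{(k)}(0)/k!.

f: a_k = 0, -9, 0, 27, 0, -729/5, 0, …
g: a_k = 0, 3, 0, -1/2, 0, 1/40, 0, …
L₀ := L_f ⊗_s L_g (sym. prod.), ord ≤ 4.
L = (370 + 9594·x^2 + 4131·x^4 + 2916·x^6 + 6561·x^8) + (684·x + 6804·x^3 + 8748·x^5 + 26244·x^7)·Dx + (380 + 9792·x^2 + 5346·x^4 + 5832·x^6 + 13122·x^8)·Dx^2 + (684·x + 6804·x^3 + 8748·x^5 + 26244·x^7)·Dx^3 + (10 + 198·x^2 + 1215·x^4 + 2916·x^6 + 6561·x^8)·Dx^4  (order 4).
h: a_k = 0, 0, -27, 0, 171/2, 0, -3609/8, …
ICs: h(0) = 0, h′(0) = 0, h′′(0) = -54, h′′′(0) = 0.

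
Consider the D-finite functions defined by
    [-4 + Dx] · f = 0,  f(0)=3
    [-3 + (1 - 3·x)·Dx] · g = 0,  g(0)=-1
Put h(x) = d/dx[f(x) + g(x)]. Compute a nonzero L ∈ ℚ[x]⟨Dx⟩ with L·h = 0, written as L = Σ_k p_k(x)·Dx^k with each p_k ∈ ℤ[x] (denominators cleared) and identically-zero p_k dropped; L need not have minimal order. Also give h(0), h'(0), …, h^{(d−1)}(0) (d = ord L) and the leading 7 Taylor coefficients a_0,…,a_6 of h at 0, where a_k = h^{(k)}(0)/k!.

L = (60 + 144·x) + (-19 - 48·x + 72·x^2)·Dx + (1 + 3·x - 18·x^2)·Dx^2  (order 2).
h: a_k = 9, 30, 15, -196, -1087, -21358/5, -228611/15, …
ICs: h(0) = 9, h′(0) = 30.

f: a_k = 3, 12, 24, 32, 32, 128/5, 256/15, …
g: a_k = -1, -3, -9, -27, -81, -243, -729, …
L₀ := lclm(L_f,L_g); ord L₀ ≤ 1+1.
h₀' ⇒ L via d/dx closure of L₀.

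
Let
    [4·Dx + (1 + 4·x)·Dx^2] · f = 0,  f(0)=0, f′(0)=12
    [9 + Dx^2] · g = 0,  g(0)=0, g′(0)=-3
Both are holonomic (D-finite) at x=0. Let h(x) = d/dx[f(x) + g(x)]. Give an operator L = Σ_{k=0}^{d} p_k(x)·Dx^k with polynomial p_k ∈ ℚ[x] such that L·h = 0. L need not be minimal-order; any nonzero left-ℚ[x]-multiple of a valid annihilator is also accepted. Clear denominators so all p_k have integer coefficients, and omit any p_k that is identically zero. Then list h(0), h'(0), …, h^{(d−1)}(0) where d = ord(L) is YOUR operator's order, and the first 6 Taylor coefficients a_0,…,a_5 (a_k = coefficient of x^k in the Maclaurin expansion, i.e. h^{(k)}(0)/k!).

f: a_k = 0, 12, -24, 64, -192, 3072/5, …
g: a_k = 0, -3, 0, 9/2, 0, -81/40, …
f+g: L₀ = lclm(L_f,L_g), ord ≤ 2+2.
h₀' ⇒ L via d/dx closure of L₀.
L = (3780 + 2592·x + 5184·x^2) + (369 + 2124·x + 3888·x^2 + 5184·x^3)·Dx + (420 + 288·x + 576·x^2)·Dx^2 + (41 + 236·x + 432·x^2 + 576·x^3)·Dx^3  (order 3).
h: a_k = 9, -48, 411/2, -768, 24495/8, -12288, …
ICs: h(0) = 9, h′(0) = -48, h′′(0) = 411.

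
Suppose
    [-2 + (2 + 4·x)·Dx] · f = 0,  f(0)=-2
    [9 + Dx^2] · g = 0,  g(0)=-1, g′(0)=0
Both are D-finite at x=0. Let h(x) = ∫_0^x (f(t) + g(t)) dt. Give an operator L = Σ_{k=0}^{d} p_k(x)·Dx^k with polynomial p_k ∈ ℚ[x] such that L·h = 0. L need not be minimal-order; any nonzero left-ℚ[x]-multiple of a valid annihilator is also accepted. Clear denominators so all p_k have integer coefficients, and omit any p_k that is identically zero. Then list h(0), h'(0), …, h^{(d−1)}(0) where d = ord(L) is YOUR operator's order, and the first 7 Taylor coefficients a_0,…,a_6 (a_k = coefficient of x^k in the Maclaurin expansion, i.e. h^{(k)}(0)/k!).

L = (-27 - 81·x - 81·x^2)·Dx + (18 + 117·x + 243·x^2 + 162·x^3)·Dx^2 + (-3 - 9·x - 9·x^2)·Dx^3 + (2 + 13·x + 27·x^2 + 18·x^3)·Dx^4  (order 4).
h: a_k = 0, -3, -1, 11/6, -1/4, -17/40, -7/24, …
ICs: h(0) = 0, h′(0) = -3, h′′(0) = -2, h′′′(0) = 11.

f: a_k = -2, -2, 1, -1, 5/4, -7/4, 21/8, …
g: a_k = -1, 0, 9/2, 0, -27/8, 0, 81/80, …
f+g: L₀ = lclm(L_f,L_g), ord ≤ 1+2.
Integrate: L := L₀·Dx.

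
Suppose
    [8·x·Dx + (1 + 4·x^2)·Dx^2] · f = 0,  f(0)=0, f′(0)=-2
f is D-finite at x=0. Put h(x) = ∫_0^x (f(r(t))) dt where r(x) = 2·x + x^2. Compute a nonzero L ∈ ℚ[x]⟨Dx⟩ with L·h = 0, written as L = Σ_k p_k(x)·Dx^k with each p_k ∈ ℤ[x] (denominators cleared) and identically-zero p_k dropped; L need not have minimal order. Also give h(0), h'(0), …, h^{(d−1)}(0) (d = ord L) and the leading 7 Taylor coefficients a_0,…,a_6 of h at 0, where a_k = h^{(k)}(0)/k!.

L = (-1 + 32·x + 64·x^2 + 48·x^3 + 12·x^4)·Dx^2 + (1 + x + 16·x^2 + 32·x^3 + 20·x^4 + 4·x^5)·Dx^3  (order 3).
h: a_k = 0, 0, -2, -2/3, 16/3, 32/5, -472/15, …
ICs: h(0) = 0, h′(0) = 0, h′′(0) = -4.

f: a_k = 0, -2, 0, 8/3, 0, -32/5, 0, …
f∘r: x↦r, Dx↦Dx/r' in L_f ⇒ L₀.
h=∫₀ˣh₀: take L = L₀·Dx.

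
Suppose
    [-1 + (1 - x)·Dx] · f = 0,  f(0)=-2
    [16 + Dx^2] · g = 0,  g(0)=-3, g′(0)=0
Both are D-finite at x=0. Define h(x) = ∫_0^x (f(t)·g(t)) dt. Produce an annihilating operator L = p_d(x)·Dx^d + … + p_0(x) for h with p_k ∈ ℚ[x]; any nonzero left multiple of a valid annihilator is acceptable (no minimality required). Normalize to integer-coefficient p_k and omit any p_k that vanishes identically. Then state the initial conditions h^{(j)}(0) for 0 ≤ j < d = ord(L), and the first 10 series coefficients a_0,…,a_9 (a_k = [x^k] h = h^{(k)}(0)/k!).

f: a_k = -2, -2, -2, -2, -2, -2, -2, -2, -2, -2, …
g: a_k = -3, 0, 24, 0, -32, 0, 256/15, 0, -512/105, 0, …
Product ⇒ symmetric product L₀, ord ≤ 2.
h=∫₀ˣh₀: take L = L₀·Dx.
L = (-16 + 16·x)·Dx + 2·Dx^2 + (-1 + x)·Dx^3  (order 3).
h: a_k = 0, 6, 3, -14, -21/2, 22/5, 11/3, -26/15, -91/60, -50/189, …
ICs: h(0) = 0, h′(0) = 6, h′′(0) = 6.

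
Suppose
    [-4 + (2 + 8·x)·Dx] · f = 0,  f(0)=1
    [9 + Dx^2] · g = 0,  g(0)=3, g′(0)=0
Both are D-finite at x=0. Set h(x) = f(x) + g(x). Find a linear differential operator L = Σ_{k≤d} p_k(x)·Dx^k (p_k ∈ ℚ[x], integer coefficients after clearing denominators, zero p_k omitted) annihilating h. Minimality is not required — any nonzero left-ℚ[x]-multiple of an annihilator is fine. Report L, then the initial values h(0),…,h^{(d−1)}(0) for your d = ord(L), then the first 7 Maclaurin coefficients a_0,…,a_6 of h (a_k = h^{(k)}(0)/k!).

L = (-378 - 1296·x - 2592·x^2) + (45 + 828·x + 3888·x^2 + 5184·x^3)·Dx + (-42 - 144·x - 288·x^2)·Dx^2 + (5 + 92·x + 432·x^2 + 576·x^3)·Dx^3  (order 3).
h: a_k = 4, 2, -31/2, 4, 1/8, 28, -6963/80, …
ICs: h(0) = 4, h′(0) = 2, h′′(0) = -31.

f: a_k = 1, 2, -2, 4, -10, 28, -84, …
g: a_k = 3, 0, -27/2, 0, 81/8, 0, -243/80, …
L₀ := lclm(L_f,L_g); ord L₀ ≤ 1+2.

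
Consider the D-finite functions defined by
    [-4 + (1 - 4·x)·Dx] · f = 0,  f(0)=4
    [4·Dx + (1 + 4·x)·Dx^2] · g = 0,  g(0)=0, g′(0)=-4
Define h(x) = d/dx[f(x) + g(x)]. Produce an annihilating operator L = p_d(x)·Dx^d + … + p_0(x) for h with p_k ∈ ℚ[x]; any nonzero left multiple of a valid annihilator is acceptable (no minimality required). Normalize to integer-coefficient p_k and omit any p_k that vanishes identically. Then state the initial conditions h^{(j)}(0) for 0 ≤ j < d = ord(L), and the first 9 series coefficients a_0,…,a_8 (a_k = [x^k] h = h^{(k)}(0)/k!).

f: a_k = 4, 16, 64, 256, 1024, 4096, 16384, 65536, 262144, …
g: a_k = 0, -4, 8, -64/3, 64, -1024/5, 2048/3, -16384/7, 8192, …
L₀ := lclm(L_f,L_g); ord L₀ ≤ 1+2.
h=h₀': d/dx-closure on L₀ ⇒ L.
L = (160 + 128·x) + (16 + 256·x + 256·x^2)·Dx + (-3 - 4·x + 48·x^2 + 64·x^3)·Dx^2  (order 2).
h: a_k = 12, 144, 704, 4352, 19456, 102400, 442368, 2162688, 9175040, …
ICs: h(0) = 12, h′(0) = 144.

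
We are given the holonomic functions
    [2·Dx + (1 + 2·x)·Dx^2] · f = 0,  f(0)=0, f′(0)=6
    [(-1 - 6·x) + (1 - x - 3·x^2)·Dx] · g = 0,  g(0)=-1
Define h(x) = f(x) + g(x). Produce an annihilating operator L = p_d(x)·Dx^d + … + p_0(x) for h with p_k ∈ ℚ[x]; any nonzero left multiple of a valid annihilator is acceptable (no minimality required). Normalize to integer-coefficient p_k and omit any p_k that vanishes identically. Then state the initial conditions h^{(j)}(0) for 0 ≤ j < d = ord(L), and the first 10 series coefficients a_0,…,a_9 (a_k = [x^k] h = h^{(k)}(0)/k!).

L = (-74 - 412·x - 948·x^2 - 864·x^3 - 648·x^4)·Dx + (-17 - 212·x - 890·x^2 - 1644·x^3 - 1764·x^4 - 1080·x^5)·Dx^2 + (5 + 27·x + 33·x^2 - 68·x^3 - 276·x^4 - 396·x^5 - 216·x^6)·Dx^3  (order 3).
h: a_k = -1, 5, -10, 1, -31, -104/5, -129, -1135/7, -604, -2965/3, …
ICs: h(0) = -1, h′(0) = 5, h′′(0) = -20.

f: a_k = 0, 6, -6, 8, -12, 96/5, -32, 384/7, -96, 512/3, …
g: a_k = -1, -1, -4, -7, -19, -40, -97, -217, -508, -1159, …
Sum ⇒ L₀ = lclm(L_f,L_g) in ℚ(x)⟨Dx⟩.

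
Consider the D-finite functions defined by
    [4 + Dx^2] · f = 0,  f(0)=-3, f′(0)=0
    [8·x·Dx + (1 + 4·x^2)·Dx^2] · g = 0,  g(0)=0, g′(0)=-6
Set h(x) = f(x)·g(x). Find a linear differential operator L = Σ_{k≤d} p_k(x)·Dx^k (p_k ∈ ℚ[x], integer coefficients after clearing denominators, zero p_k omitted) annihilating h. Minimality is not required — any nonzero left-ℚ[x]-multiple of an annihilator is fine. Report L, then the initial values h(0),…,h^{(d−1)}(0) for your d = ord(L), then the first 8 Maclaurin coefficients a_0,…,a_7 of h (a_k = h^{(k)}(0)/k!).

L = (80 + 832·x^2 + 1408·x^4 + 2048·x^6 + 2048·x^8) + (96·x + 640·x^3 + 1536·x^5 + 2048·x^7)·Dx + (24 + 256·x^2 + 576·x^4 + 1024·x^6 + 1024·x^8)·Dx^2 + (24·x + 160·x^3 + 384·x^5 + 512·x^7)·Dx^3 + (1 + 12·x^2 + 56·x^4 + 128·x^6 + 128·x^8)·Dx^4  (order 4).
h: a_k = 0, 18, 0, -60, 0, 588/5, 0, -10408/35, …
ICs: h(0) = 0, h′(0) = 18, h′′(0) = 0, h′′′(0) = -360.

f: a_k = -3, 0, 6, 0, -2, 0, 4/15, 0, …
g: a_k = 0, -6, 0, 8, 0, -96/5, 0, 384/7, …
h₀=f·g: eliminate ⇒ L₀, order ≤ 2·2.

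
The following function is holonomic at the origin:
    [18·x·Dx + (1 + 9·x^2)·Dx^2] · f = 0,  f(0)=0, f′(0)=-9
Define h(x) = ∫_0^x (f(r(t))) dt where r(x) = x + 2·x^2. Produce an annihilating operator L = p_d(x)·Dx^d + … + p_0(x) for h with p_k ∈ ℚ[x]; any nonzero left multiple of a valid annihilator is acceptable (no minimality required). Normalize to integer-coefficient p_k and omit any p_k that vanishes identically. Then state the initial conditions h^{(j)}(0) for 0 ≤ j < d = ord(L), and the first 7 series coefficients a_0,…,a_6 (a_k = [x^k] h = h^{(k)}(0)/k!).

L = (-4 + 18·x + 144·x^2 + 432·x^3 + 432·x^4)·Dx^2 + (1 + 4·x + 9·x^2 + 72·x^3 + 180·x^4 + 144·x^5)·Dx^3  (order 3).
h: a_k = 0, 0, -9/2, -6, 27/4, 162/5, 297/10, …
ICs: h(0) = 0, h′(0) = 0, h′′(0) = -9.

f: a_k = 0, -9, 0, 27, 0, -729/5, 0, …
f∘r: x↦r, Dx↦Dx/r' in L_f ⇒ L₀.
∫: right-multiply L₀ by Dx.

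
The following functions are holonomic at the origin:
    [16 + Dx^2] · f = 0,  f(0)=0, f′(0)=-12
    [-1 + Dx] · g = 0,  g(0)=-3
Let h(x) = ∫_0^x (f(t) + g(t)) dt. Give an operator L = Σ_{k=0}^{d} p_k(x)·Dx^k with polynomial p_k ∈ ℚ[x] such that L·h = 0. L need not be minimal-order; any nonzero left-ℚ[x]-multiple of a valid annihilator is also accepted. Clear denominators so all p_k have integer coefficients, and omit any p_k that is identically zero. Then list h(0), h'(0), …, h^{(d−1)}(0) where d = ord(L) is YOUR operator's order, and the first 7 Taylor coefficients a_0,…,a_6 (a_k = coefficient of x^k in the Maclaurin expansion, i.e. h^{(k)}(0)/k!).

f: a_k = 0, -12, 0, 32, 0, -128/5, 0, …
g: a_k = -3, -3, -3/2, -1/2, -1/8, -1/40, -1/240, …
f+g: L₀ = lclm(L_f,L_g), ord ≤ 2+1.
Integrate: L := L₀·Dx.
L = -16·Dx + 16·Dx^2 - Dx^3 + Dx^4  (order 4).
h: a_k = 0, -3, -15/2, -1/2, 63/8, -1/40, -205/48, …
ICs: h(0) = 0, h′(0) = -3, h′′(0) = -15, h′′′(0) = -3.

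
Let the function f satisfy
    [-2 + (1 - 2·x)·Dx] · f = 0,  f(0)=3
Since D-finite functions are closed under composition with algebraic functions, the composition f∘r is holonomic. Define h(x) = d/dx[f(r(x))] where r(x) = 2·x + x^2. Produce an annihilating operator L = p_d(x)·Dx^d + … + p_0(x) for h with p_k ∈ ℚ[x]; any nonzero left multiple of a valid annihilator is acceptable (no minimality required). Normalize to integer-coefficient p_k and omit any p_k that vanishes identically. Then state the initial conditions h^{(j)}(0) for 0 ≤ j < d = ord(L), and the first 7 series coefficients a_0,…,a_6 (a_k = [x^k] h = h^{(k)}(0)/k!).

f: a_k = 3, 6, 12, 24, 48, 96, 192, …
h₀=f(r): pull back L_f along r ⇒ L₀.
h₀' ⇒ L via d/dx closure of L₀.
L = (9 + 12·x + 6·x^2) + (-1 + 3·x + 6·x^2 + 2·x^3)·Dx  (order 1).
h: a_k = 12, 108, 720, 4272, 23760, 126864, 658560, …
ICs: h(0) = 12.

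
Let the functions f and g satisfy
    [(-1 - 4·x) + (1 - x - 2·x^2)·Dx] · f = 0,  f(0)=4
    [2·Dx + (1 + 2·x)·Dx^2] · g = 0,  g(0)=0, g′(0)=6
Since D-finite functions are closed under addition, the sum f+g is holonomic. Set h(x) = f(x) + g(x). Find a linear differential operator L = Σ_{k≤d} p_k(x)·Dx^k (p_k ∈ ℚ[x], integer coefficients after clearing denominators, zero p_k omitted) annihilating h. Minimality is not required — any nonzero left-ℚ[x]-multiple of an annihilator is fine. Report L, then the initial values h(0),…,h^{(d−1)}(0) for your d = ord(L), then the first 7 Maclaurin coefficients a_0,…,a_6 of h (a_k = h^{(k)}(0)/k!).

L = (54 + 228·x + 432·x^2 + 288·x^3 + 192·x^4)·Dx + (11 + 124·x + 464·x^2 + 704·x^3 + 592·x^4 + 320·x^5)·Dx^2 + (-4 - 19·x - 17·x^2 + 42·x^3 + 116·x^4 + 136·x^5 + 64·x^6)·Dx^3  (order 3).
h: a_k = 4, 10, 6, 28, 32, 516/5, 140, …
ICs: h(0) = 4, h′(0) = 10, h′′(0) = 12.

f: a_k = 4, 4, 12, 20, 44, 84, 172, …
g: a_k = 0, 6, -6, 8, -12, 96/5, -32, …
h₀=f+g: left-lcm gives L₀, ord ≤ 3.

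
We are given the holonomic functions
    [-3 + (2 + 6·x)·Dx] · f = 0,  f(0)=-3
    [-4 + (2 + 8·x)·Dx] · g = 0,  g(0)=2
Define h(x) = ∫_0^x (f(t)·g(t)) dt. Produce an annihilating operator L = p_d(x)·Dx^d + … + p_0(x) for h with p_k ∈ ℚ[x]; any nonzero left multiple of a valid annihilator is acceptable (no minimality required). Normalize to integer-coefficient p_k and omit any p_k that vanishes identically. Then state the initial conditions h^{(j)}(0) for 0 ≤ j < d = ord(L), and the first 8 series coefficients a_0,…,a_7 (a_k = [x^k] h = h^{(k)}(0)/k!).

L = (-7 - 24·x)·Dx + (2 + 14·x + 24·x^2)·Dx^2  (order 2).
h: a_k = 0, -6, -21/2, 1/4, -21/32, 591/320, -1393/256, 59391/3584, …
ICs: h(0) = 0, h′(0) = -6.

f: a_k = -3, -9/2, 27/8, -81/16, 1215/128, -5103/256, 45927/1024, -216513/2048, …
g: a_k = 2, 4, -4, 8, -20, 56, -168, 528, …
Sym-product of L_f,L_g gives L₀ (≤ ord 1).
h=∫h₀ ⇒ L = L₀·Dx.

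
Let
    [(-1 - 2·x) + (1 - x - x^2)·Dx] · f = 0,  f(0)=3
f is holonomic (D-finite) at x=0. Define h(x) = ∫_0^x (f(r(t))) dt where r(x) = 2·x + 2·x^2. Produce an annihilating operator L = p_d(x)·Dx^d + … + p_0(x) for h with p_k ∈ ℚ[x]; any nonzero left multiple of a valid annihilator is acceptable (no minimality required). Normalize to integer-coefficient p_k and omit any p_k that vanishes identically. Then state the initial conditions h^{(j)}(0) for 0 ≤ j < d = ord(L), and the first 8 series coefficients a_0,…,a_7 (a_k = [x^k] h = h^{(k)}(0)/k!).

f: a_k = 3, 3, 6, 9, 15, 24, 39, 63, …
f∘r: x↦r, Dx↦Dx/r' in L_f ⇒ L₀.
h=∫h₀ ⇒ L = L₀·Dx.
L = (2 + 12·x + 24·x^2 + 16·x^3)·Dx + (-1 + 2·x + 6·x^2 + 8·x^3 + 4·x^4)·Dx^2  (order 2).
h: a_k = 0, 3, 3, 10, 30, 96, 324, 7848/7, …
ICs: h(0) = 0, h′(0) = 3.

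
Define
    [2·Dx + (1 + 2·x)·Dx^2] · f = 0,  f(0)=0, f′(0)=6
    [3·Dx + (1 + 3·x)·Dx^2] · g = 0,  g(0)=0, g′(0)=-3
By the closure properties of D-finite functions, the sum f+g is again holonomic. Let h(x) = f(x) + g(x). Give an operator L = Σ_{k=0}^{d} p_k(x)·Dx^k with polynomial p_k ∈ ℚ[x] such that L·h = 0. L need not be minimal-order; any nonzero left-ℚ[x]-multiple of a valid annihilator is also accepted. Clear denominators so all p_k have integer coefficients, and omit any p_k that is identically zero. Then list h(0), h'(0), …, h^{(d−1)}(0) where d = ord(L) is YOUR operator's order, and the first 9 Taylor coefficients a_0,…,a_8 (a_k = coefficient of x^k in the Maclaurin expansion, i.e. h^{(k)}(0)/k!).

f: a_k = 0, 6, -6, 8, -12, 96/5, -32, 384/7, -96, …
g: a_k = 0, -3, 9/2, -9, 81/4, -243/5, 243/2, -2187/7, 6561/8, …
L₀ := lclm(L_f,L_g); ord L₀ ≤ 2+2.
L = 12·Dx + (10 + 24·x)·Dx^2 + (1 + 5·x + 6·x^2)·Dx^3  (order 3).
h: a_k = 0, 3, -3/2, -1, 33/4, -147/5, 179/2, -1803/7, 5793/8, …
ICs: h(0) = 0, h′(0) = 3, h′′(0) = -3.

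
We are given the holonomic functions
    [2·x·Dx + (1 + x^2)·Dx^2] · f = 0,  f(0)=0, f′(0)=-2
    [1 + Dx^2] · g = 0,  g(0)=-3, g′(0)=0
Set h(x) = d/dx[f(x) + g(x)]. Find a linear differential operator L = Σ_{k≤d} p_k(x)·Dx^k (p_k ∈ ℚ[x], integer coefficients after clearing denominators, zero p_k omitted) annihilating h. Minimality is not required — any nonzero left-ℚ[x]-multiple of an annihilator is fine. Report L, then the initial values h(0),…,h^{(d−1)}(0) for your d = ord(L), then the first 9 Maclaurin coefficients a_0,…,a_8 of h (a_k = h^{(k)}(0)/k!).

f: a_k = 0, -2, 0, 2/3, 0, -2/5, 0, 2/7, 0, …
g: a_k = -3, 0, 3/2, 0, -1/8, 0, 1/240, 0, -1/13440, …
h₀=f+g: left-lcm gives L₀, ord ≤ 4.
h₀' ⇒ L via d/dx closure of L₀.
L = (-22·x + 28·x^3 + 2·x^5) + (-1 + 7·x^2 + 9·x^4 + x^6)·Dx + (-22·x + 28·x^3 + 2·x^5)·Dx^2 + (-1 + 7·x^2 + 9·x^4 + x^6)·Dx^3  (order 3).
h: a_k = -2, 3, 2, -1/2, -2, 1/40, 2, -1/1680, -2, …
ICs: h(0) = -2, h′(0) = 3, h′′(0) = 4.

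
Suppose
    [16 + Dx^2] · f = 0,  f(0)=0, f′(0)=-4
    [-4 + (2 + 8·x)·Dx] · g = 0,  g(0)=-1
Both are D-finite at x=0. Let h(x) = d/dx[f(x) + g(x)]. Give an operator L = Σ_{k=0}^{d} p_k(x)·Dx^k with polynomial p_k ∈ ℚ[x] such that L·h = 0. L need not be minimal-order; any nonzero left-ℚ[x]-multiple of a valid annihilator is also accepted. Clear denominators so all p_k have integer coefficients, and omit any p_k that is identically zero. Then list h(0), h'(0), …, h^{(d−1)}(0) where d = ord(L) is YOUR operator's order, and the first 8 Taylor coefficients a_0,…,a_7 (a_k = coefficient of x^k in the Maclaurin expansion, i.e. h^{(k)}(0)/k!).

L = (-608 - 1024·x - 2048·x^2) + (-112 - 960·x - 3072·x^2 - 4096·x^3)·Dx + (-38 - 64·x - 128·x^2)·Dx^2 + (-7 - 60·x - 192·x^2 - 256·x^3)·Dx^3  (order 3).
h: a_k = -6, 4, 20, 40, -548/3, 504, -82136/45, 6864, …
ICs: h(0) = -6, h′(0) = 4, h′′(0) = 40.

f: a_k = 0, -4, 0, 32/3, 0, -128/15, 0, 1024/315, …
g: a_k = -1, -2, 2, -4, 10, -28, 84, -264, …
L₀ := lclm(L_f,L_g); ord L₀ ≤ 2+1.
h₀' ⇒ L via d/dx closure of L₀.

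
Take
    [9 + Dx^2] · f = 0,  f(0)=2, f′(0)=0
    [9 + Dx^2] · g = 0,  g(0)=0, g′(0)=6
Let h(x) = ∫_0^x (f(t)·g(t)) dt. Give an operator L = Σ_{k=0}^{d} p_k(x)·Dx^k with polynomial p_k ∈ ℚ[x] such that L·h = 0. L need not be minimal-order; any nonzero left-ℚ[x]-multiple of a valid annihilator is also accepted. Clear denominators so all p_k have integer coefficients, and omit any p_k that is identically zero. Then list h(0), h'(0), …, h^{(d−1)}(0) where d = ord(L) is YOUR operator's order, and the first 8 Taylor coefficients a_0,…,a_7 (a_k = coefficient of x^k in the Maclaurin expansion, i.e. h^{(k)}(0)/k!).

L = 36·Dx^2 + Dx^4  (order 4).
h: a_k = 0, 0, 6, 0, -18, 0, 108/5, 0, …
ICs: h(0) = 0, h′(0) = 0, h′′(0) = 12, h′′′(0) = 0.

f: a_k = 2, 0, -9, 0, 27/4, 0, -81/40, 0, …
g: a_k = 0, 6, 0, -9, 0, 81/20, 0, -243/280, …
Sym-product of L_f,L_g gives L₀ (≤ ord 4).
h=∫₀ˣh₀: take L = L₀·Dx.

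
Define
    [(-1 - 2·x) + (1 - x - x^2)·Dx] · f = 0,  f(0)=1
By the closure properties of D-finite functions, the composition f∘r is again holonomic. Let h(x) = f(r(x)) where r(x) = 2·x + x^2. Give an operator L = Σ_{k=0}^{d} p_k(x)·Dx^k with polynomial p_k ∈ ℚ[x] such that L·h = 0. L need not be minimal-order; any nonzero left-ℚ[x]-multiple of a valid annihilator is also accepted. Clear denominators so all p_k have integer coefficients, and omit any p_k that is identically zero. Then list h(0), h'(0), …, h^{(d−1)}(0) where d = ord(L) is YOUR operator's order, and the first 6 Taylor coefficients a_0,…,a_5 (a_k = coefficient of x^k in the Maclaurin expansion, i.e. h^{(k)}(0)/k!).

L = (2 + 10·x + 12·x^2 + 4·x^3) + (-1 + 2·x + 5·x^2 + 4·x^3 + x^4)·Dx  (order 1).
h: a_k = 1, 2, 9, 32, 118, 434, …
ICs: h(0) = 1.

f: a_k = 1, 1, 2, 3, 5, 8, …
f∘r: x↦r, Dx↦Dx/r' in L_f ⇒ L₀.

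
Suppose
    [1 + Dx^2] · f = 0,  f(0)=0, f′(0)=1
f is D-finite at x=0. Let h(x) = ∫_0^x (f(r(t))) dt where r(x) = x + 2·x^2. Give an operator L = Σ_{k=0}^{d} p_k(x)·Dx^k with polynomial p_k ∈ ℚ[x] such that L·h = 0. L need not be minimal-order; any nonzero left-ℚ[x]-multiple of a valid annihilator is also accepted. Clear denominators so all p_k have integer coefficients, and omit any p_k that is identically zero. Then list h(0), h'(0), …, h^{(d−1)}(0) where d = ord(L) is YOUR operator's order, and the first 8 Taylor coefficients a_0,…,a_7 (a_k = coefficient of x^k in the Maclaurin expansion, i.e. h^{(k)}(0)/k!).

f: a_k = 0, 1, 0, -1/6, 0, 1/120, 0, -1/5040, …
f∘r: x↦r, Dx↦Dx/r' in L_f ⇒ L₀.
h=∫₀ˣh₀: take L = L₀·Dx.
L = (1 + 12·x + 48·x^2 + 64·x^3)·Dx - 4·Dx^2 + (1 + 4·x)·Dx^3  (order 3).
h: a_k = 0, 0, 1/2, 2/3, -1/24, -1/5, -239/720, -5/28, …
ICs: h(0) = 0, h′(0) = 0, h′′(0) = 1.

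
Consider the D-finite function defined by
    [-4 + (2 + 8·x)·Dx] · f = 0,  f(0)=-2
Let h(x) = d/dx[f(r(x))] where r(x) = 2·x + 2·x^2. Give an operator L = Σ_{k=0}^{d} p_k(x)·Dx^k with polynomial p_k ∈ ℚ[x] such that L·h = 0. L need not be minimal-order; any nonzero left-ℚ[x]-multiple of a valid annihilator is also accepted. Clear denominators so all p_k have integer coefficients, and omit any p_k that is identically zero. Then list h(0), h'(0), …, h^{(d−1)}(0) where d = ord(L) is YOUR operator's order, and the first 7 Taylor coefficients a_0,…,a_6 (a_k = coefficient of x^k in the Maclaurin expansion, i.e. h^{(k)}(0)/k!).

f: a_k = -2, -4, 4, -8, 20, -56, 168, …
f∘r: x↦r, Dx↦Dx/r' in L_f ⇒ L₀.
h₀' ⇒ L via d/dx closure of L₀.
L = -2 + (-1 - 10·x - 24·x^2 - 16·x^3)·Dx  (order 1).
h: a_k = -8, 16, -96, 576, -3520, 21888, -137984, …
ICs: h(0) = -8.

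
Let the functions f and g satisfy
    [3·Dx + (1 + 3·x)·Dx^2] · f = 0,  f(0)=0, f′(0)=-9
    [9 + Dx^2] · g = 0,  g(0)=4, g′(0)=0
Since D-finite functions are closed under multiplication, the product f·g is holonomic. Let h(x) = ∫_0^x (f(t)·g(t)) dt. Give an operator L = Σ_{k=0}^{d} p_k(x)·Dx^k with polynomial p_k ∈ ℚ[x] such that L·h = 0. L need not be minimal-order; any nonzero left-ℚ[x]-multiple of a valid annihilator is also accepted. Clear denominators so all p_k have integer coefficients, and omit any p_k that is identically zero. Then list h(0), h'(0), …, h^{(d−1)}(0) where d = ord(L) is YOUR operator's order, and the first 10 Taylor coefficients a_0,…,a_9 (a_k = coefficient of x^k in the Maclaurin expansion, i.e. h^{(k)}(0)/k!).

f: a_k = 0, -9, 27/2, -27, 243/4, -729/5, 729/2, -6561/7, 19683/8, -6561, …
g: a_k = 4, 0, -18, 0, 27/2, 0, -81/20, 0, 729/1120, 0, …
h₀=f·g: eliminate ⇒ L₀, order ≤ 2·2.
h=∫₀ˣh₀: take L = L₀·Dx.
L = (-81 + 486·x + 4617·x^2 + 11664·x^3 + 8748·x^4)·Dx + (36 + 540·x + 1944·x^2 + 1944·x^3)·Dx^2 + (180·x + 1134·x^2 + 2592·x^3 + 1944·x^4)·Dx^3 + (4 + 60·x + 216·x^2 + 216·x^3)·Dx^4 + (1 + 14·x + 69·x^2 + 144·x^3 + 108·x^4)·Dx^5  (order 5).
h: a_k = 0, 0, -18, 18, 27/2, 0, -729/20, 2187/28, -203391/1120, 8991/20, …
ICs: h(0) = 0, h′(0) = 0, h′′(0) = -36, h′′′(0) = 108, h′′′′(0) = 324.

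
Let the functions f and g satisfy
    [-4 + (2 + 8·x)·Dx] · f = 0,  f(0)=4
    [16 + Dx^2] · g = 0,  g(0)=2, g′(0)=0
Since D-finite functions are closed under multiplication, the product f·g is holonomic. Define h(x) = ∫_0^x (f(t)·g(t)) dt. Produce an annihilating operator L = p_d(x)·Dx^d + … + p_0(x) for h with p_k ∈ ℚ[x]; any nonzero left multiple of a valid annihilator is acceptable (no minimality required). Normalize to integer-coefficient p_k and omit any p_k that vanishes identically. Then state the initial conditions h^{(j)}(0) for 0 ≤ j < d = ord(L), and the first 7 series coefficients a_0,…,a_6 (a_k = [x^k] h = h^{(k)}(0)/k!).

f: a_k = 4, 8, -8, 16, -40, 112, -336, …
g: a_k = 2, 0, -16, 0, 64/3, 0, -512/45, …
f·g: L₀ = L_f ⊗_s L_g, ord ≤ 1·2.
h=∫₀ˣh₀: take L = L₀·Dx.
L = (28 + 128·x + 256·x^2)·Dx + (-4 - 16·x)·Dx^2 + (1 + 8·x + 16·x^2)·Dx^3  (order 3).
h: a_k = 0, 8, 8, -80/3, -24, 80/3, 208/9, …
ICs: h(0) = 0, h′(0) = 8, h′′(0) = 16.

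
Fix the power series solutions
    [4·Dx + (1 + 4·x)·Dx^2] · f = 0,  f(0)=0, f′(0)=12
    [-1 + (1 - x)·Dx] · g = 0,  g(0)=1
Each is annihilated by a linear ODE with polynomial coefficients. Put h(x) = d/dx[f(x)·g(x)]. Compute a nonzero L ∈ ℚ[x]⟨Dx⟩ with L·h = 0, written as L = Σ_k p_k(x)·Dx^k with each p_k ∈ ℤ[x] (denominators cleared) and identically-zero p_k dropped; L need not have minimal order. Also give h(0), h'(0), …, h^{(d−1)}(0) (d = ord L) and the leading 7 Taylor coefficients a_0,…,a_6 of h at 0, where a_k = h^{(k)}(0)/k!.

f: a_k = 0, 12, -24, 64, -192, 3072/5, -2048, …
g: a_k = 1, 1, 1, 1, 1, 1, 1, …
Sym-product of L_f,L_g gives L₀ (≤ ord 2).
h=h₀': d/dx-closure on L₀ ⇒ L.
L = 16 + (-5 + 20·x)·Dx + (-1 - 3·x + 4·x^2)·Dx^2  (order 2).
h: a_k = 12, -24, 156, -560, 2372, -47208/5, 190684/5, …
ICs: h(0) = 12, h′(0) = -24.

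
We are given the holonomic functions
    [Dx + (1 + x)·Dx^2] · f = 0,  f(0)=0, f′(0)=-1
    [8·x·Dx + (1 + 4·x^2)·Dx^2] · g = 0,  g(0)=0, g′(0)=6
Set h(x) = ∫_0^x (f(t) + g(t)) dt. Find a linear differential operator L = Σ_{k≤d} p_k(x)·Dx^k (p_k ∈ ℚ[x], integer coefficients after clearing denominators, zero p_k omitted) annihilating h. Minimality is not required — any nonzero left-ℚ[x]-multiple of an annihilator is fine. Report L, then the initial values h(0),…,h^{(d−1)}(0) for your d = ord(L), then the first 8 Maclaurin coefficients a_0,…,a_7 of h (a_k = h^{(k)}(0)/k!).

L = (-8 - 24·x + 96·x^2 + 32·x^3)·Dx^2 + (-10 - 16·x + 72·x^2 + 192·x^3 + 64·x^4)·Dx^3 + (-1 + 7·x + 8·x^2 + 32·x^3 + 48·x^4 + 16·x^5)·Dx^4  (order 4).
h: a_k = 0, 0, 5/2, 1/6, -25/12, 1/20, 19/6, 1/42, …
ICs: h(0) = 0, h′(0) = 0, h′′(0) = 5, h′′′(0) = 1.

f: a_k = 0, -1, 1/2, -1/3, 1/4, -1/5, 1/6, -1/7, …
g: a_k = 0, 6, 0, -8, 0, 96/5, 0, -384/7, …
Sum ⇒ L₀ = lclm(L_f,L_g) in ℚ(x)⟨Dx⟩.
h=∫h₀ ⇒ L = L₀·Dx.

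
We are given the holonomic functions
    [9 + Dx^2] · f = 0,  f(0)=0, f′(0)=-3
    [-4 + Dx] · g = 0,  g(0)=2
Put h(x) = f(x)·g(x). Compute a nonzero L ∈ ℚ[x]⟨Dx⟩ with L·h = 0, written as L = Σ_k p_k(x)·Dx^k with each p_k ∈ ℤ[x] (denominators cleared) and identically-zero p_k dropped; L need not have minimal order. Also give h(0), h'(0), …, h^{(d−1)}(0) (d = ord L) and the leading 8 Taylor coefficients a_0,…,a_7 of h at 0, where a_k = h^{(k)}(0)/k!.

f: a_k = 0, -3, 0, 9/2, 0, -81/40, 0, 243/560, …
g: a_k = 2, 8, 16, 64/3, 64/3, 256/15, 512/45, 2048/315, …
Product ⇒ symmetric product L₀, ord ≤ 2.
L = 25 - 8·Dx + Dx^2  (order 2).
h: a_k = 0, -6, -24, -39, -28, 79/20, 143/5, 25481/840, …
ICs: h(0) = 0, h′(0) = -6.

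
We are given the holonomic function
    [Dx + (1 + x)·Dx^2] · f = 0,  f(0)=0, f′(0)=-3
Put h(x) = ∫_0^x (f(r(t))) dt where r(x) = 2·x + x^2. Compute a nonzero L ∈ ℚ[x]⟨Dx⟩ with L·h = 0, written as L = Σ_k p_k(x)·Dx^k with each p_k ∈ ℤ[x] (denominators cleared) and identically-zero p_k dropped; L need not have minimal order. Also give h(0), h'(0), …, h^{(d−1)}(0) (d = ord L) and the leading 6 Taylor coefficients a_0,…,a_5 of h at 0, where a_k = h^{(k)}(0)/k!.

L = Dx^2 + (1 + x)·Dx^3  (order 3).
h: a_k = 0, 0, -3, 1, -1/2, 3/10, …
ICs: h(0) = 0, h′(0) = 0, h′′(0) = -6.

f: a_k = 0, -3, 3/2, -1, 3/4, -3/5, …
f∘r: x↦r, Dx↦Dx/r' in L_f ⇒ L₀.
Integrate: L := L₀·Dx.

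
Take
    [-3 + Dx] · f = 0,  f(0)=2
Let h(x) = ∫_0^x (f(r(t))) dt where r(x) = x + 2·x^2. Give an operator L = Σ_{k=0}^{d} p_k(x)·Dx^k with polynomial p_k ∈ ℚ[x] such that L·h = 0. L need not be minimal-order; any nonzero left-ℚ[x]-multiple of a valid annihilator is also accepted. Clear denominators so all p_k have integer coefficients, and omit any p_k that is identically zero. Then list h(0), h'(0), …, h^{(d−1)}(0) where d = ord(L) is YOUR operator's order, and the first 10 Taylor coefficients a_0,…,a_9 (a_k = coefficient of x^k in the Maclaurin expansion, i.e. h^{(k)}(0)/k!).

L = (-3 - 12·x)·Dx + Dx^2  (order 2).
h: a_k = 0, 2, 3, 7, 45/4, 387/20, 1107/40, 11061/280, 112887/2240, 28173/448, …
ICs: h(0) = 0, h′(0) = 2.

f: a_k = 2, 6, 9, 9, 27/4, 81/20, 81/40, 243/280, 729/2240, 243/2240, …
Change of var in L_f (x↦r) gives L₀.
h=∫₀ˣh₀: take L = L₀·Dx.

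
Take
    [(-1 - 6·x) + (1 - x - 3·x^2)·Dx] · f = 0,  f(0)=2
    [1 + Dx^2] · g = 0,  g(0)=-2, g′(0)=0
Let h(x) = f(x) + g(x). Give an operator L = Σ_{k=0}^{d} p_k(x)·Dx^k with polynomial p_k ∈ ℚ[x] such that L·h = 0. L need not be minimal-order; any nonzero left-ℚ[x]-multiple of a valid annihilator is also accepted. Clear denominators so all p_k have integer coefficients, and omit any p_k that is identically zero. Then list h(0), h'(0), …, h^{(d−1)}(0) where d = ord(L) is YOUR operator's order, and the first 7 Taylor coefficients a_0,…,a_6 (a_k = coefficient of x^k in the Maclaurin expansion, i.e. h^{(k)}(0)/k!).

L = (43 + 292·x + 307·x^2 + 624·x^3 + 45·x^4 + 54·x^5) + (-9 - 7·x - 6·x^2 + 91·x^3 + 144·x^4 + 27·x^5 + 27·x^6)·Dx + (43 + 292·x + 307·x^2 + 624·x^3 + 45·x^4 + 54·x^5)·Dx^2 + (-9 - 7·x - 6·x^2 + 91·x^3 + 144·x^4 + 27·x^5 + 27·x^6)·Dx^3  (order 3).
h: a_k = 0, 2, 9, 14, 455/12, 80, 69841/360, …
ICs: h(0) = 0, h′(0) = 2, h′′(0) = 18.

f: a_k = 2, 2, 8, 14, 38, 80, 194, …
g: a_k = -2, 0, 1, 0, -1/12, 0, 1/360, …
Sum ⇒ L₀ = lclm(L_f,L_g) in ℚ(x)⟨Dx⟩.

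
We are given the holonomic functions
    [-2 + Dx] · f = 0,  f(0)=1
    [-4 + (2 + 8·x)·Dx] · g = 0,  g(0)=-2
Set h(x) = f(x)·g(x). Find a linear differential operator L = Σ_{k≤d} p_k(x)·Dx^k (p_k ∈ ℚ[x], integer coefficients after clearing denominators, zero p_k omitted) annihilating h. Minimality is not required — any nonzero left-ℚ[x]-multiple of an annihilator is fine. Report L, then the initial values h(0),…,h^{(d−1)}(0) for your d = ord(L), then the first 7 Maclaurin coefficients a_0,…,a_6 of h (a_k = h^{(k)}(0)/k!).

f: a_k = 1, 2, 2, 4/3, 2/3, 4/15, 4/45, …
g: a_k = -2, -4, 4, -8, 20, -56, 168, …
Sym-product of L_f,L_g gives L₀ (≤ ord 1).
L = (-4 - 8·x) + (1 + 4·x)·Dx  (order 1).
h: a_k = -2, -8, -8, -32/3, 16/3, -448/15, 3904/45, …
ICs: h(0) = -2.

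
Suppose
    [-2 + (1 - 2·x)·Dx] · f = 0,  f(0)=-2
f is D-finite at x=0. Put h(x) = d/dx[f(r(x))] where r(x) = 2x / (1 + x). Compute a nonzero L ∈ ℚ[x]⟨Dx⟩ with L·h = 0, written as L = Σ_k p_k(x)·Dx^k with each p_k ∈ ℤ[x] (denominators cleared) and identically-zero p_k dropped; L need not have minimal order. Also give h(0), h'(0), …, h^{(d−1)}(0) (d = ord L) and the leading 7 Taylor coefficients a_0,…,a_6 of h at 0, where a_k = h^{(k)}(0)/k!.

L = 6 + (-1 + 3·x)·Dx  (order 1).
h: a_k = -8, -48, -216, -864, -3240, -11664, -40824, …
ICs: h(0) = -8.

f: a_k = -2, -4, -8, -16, -32, -64, -128, …
Substitute x→r, Dx→(1/r')Dx; clear ⇒ L₀.
Derive L from L₀ (diff closure).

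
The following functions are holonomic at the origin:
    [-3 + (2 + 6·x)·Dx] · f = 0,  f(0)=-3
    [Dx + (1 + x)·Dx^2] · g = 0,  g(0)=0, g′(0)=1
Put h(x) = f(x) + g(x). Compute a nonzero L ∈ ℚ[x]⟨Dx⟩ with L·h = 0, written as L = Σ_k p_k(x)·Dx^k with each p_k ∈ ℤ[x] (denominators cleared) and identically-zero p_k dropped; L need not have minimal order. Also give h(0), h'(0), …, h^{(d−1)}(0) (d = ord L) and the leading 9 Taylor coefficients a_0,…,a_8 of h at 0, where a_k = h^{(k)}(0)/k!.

L = (-15 + 9·x)·Dx + (-19 - 6·x + 45·x^2)·Dx^2 + (-2 - 2·x + 18·x^2 + 18·x^3)·Dx^3  (order 3).
h: a_k = -3, -7/2, 23/8, -227/48, 1183/128, -25259/1280, 137269/3072, -1513543/14336, 8439911/32768, …
ICs: h(0) = -3, h′(0) = -7/2, h′′(0) = 23/4.

f: a_k = -3, -9/2, 27/8, -81/16, 1215/128, -5103/256, 45927/1024, -216513/2048, 8444007/32768, …
g: a_k = 0, 1, -1/2, 1/3, -1/4, 1/5, -1/6, 1/7, -1/8, …
f+g: L₀ = lclm(L_f,L_g), ord ≤ 1+2.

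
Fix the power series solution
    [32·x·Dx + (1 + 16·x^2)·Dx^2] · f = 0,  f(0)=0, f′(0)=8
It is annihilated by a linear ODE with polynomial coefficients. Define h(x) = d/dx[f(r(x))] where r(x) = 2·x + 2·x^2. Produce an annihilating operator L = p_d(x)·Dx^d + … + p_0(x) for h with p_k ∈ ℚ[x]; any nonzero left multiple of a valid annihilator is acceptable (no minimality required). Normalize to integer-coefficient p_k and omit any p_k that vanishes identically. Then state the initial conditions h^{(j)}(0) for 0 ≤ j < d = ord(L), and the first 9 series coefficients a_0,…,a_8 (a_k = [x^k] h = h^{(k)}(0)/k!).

f: a_k = 0, 8, 0, -128/3, 0, 2048/5, 0, -32768/7, 0, …
f∘r: x↦r, Dx↦Dx/r' in L_f ⇒ L₀.
h=h₀': d/dx-closure on L₀ ⇒ L.
L = (-2 + 128·x + 512·x^2 + 768·x^3 + 384·x^4) + (1 + 2·x + 64·x^2 + 256·x^3 + 320·x^4 + 128·x^5)·Dx  (order 1).
h: a_k = 16, 32, -1024, -4096, 60416, 391168, -3276800, -32505856, 155779072, …
ICs: h(0) = 16.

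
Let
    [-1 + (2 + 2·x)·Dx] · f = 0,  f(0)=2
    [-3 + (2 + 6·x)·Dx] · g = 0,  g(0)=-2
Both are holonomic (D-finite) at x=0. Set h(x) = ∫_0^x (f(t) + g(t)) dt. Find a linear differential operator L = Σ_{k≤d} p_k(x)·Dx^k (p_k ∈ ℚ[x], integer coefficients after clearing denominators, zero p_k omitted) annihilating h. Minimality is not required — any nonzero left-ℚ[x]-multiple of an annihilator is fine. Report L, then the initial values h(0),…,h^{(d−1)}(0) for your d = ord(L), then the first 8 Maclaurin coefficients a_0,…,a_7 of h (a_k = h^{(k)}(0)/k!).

L = -3·Dx + (8 + 12·x)·Dx^2 + (4 + 16·x + 12·x^2)·Dx^3  (order 3).
h: a_k = 0, 0, -1, 2/3, -13/16, 5/4, -847/384, 273/64, …
ICs: h(0) = 0, h′(0) = 0, h′′(0) = -2.

f: a_k = 2, 1, -1/4, 1/8, -5/64, 7/128, -21/512, 33/1024, …
g: a_k = -2, -3, 9/4, -27/8, 405/64, -1701/128, 15309/512, -72171/1024, …
Weyl lclm of L_f,L_g ⇒ L₀ (ord ≤ 2).
∫: right-multiply L₀ by Dx.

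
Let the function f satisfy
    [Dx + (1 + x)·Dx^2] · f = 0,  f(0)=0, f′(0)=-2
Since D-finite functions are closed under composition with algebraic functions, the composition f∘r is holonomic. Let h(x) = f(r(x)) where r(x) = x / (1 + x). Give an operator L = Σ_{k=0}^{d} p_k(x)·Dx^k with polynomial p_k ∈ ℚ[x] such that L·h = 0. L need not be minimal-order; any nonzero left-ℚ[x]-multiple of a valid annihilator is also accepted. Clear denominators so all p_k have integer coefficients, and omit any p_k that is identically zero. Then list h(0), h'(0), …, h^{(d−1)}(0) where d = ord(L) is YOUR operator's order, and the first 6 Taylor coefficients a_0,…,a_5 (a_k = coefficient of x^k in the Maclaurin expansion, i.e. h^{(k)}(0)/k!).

L = (3 + 4·x)·Dx + (1 + 3·x + 2·x^2)·Dx^2  (order 2).
h: a_k = 0, -2, 3, -14/3, 15/2, -62/5, …
ICs: h(0) = 0, h′(0) = -2.

f: a_k = 0, -2, 1, -2/3, 1/2, -2/5, …
Substitute x→r, Dx→(1/r')Dx; clear ⇒ L₀.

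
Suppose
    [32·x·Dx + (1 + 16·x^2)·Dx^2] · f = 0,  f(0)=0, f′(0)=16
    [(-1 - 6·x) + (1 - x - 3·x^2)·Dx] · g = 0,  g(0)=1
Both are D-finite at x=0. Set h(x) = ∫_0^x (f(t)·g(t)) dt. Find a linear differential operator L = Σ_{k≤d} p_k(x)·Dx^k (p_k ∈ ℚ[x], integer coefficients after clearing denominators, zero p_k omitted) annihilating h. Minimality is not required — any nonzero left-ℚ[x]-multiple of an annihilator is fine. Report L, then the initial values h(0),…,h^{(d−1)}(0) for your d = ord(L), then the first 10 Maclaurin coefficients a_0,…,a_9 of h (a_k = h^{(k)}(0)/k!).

f: a_k = 0, 16, 0, -256/3, 0, 4096/5, 0, -65536/7, 0, 1048576/9, …
g: a_k = 1, 1, 4, 7, 19, 40, 97, 217, 508, 1159, …
h₀=f·g: eliminate ⇒ L₀, order ≤ 2·1.
h=∫h₀ ⇒ L = L₀·Dx.
L = (6 + 32·x + 288·x^2)·Dx + (2 - 20·x + 64·x^2 + 288·x^3)·Dx^2 + (-1 + x - 13·x^2 + 16·x^3 + 48·x^4)·Dx^3  (order 3).
h: a_k = 0, 0, 8, 16/3, -16/3, 16/3, 5864/45, 12928/105, -80782/105, -374768/945, …
ICs: h(0) = 0, h′(0) = 0, h′′(0) = 16.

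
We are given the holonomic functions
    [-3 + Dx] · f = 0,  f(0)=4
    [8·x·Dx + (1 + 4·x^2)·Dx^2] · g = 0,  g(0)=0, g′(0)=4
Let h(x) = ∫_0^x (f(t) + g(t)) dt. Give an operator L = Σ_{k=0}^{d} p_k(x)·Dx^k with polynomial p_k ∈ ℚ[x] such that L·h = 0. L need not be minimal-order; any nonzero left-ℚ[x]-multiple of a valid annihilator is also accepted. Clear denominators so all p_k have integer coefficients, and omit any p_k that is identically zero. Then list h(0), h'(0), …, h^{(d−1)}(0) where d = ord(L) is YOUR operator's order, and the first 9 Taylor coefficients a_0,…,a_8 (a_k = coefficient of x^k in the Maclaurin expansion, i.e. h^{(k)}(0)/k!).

f: a_k = 4, 12, 18, 18, 27/2, 81/10, 81/20, 243/140, 729/1120, …
g: a_k = 0, 4, 0, -16/3, 0, 64/5, 0, -256/7, 0, …
f+g: L₀ = lclm(L_f,L_g), ord ≤ 1+2.
Integrate: L := L₀·Dx.
L = (24 - 72·x - 288·x^2 - 288·x^3)·Dx^2 + (-17 + 24·x^2 - 144·x^4)·Dx^3 + (3 + 8·x + 24·x^2 + 32·x^3 + 48·x^4)·Dx^4  (order 4).
h: a_k = 0, 4, 8, 6, 19/6, 27/10, 209/60, 81/140, -4877/1120, …
ICs: h(0) = 0, h′(0) = 4, h′′(0) = 16, h′′′(0) = 36.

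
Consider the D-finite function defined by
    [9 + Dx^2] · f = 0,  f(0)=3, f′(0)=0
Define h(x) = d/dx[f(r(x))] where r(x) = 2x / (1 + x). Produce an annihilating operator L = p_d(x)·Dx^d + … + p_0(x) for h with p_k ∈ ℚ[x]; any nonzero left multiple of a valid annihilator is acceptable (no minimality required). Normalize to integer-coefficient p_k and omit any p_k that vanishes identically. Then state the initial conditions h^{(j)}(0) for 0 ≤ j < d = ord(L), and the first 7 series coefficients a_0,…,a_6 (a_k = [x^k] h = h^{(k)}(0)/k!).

f: a_k = 3, 0, -27/2, 0, 81/8, 0, -243/80, …
h₀=f(r): pull back L_f along r ⇒ L₀.
h₀' ⇒ L via d/dx closure of L₀.
L = (42 + 12·x + 6·x^2) + (6 + 18·x + 18·x^2 + 6·x^3)·Dx + (1 + 4·x + 6·x^2 + 4·x^3 + x^4)·Dx^2  (order 2).
h: a_k = 0, -108, 324, 0, -2160, 34668/5, -61236/5, …
ICs: h(0) = 0, h′(0) = -108.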